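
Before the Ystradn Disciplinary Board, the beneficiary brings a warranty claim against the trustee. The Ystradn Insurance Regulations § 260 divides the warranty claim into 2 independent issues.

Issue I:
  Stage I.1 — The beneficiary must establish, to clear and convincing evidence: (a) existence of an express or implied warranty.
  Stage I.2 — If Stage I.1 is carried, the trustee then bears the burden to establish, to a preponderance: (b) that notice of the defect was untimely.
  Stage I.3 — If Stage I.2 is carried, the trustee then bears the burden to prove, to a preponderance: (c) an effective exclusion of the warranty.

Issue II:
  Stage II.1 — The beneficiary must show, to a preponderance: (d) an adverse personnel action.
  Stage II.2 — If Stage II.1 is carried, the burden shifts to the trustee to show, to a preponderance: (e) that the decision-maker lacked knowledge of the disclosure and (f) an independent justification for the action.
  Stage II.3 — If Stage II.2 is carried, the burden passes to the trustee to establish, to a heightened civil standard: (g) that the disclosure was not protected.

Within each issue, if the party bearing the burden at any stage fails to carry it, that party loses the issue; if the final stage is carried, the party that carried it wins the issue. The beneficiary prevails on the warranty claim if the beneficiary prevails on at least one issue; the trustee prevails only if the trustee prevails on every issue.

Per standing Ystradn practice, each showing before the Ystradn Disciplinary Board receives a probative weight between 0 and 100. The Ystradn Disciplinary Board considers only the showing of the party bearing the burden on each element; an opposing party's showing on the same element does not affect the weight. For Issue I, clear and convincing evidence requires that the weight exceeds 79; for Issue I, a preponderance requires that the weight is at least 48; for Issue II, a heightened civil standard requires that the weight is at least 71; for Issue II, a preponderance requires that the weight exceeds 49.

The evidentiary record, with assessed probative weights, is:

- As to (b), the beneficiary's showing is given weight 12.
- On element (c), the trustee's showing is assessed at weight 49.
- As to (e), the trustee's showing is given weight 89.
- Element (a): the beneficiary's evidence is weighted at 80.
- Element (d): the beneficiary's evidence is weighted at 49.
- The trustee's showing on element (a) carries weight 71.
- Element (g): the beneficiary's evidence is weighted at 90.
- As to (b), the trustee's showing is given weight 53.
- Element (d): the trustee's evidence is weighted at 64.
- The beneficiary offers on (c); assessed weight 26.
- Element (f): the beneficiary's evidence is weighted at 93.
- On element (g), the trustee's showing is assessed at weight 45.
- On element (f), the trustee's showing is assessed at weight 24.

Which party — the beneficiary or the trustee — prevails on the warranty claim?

— Issue I —
Stage I.1 — burden on beneficiary; standard: clear and convincing evidence (weight exceeds 79).
    (a): 80 (trustee's 71 disregarded) > 79 [met]
  All elements met. The burden passes to the trustee.
Stage I.2 — burden on trustee; standard: a preponderance (weight is at least 48).
    (b): 53 (beneficiary's 12 disregarded) ≥ 48 [met]
  Stage I.2 carried; the burden remains with the trustee.
Stage I.3 — burden on trustee; standard: a preponderance (weight is at least 48).
    (c): 49 (beneficiary's 26 disregarded) ≥ 48 [met]
  The trustee carries the last stage.
With every stage satisfied, the trustee prevails on this issue.
— Issue II —
Stage II.1 (beneficiary, a preponderance, weight exceeds 49): (d) 49 (trustee's 64 disregarded) ≤ 49 — fails.
  The beneficiary does not carry Stage II.1.
The trustee prevails on this issue.
Per-issue: Issue I → trustee; Issue II → trustee. The beneficiary must prevail on at least one issue; overall, the trustee prevails.

trustee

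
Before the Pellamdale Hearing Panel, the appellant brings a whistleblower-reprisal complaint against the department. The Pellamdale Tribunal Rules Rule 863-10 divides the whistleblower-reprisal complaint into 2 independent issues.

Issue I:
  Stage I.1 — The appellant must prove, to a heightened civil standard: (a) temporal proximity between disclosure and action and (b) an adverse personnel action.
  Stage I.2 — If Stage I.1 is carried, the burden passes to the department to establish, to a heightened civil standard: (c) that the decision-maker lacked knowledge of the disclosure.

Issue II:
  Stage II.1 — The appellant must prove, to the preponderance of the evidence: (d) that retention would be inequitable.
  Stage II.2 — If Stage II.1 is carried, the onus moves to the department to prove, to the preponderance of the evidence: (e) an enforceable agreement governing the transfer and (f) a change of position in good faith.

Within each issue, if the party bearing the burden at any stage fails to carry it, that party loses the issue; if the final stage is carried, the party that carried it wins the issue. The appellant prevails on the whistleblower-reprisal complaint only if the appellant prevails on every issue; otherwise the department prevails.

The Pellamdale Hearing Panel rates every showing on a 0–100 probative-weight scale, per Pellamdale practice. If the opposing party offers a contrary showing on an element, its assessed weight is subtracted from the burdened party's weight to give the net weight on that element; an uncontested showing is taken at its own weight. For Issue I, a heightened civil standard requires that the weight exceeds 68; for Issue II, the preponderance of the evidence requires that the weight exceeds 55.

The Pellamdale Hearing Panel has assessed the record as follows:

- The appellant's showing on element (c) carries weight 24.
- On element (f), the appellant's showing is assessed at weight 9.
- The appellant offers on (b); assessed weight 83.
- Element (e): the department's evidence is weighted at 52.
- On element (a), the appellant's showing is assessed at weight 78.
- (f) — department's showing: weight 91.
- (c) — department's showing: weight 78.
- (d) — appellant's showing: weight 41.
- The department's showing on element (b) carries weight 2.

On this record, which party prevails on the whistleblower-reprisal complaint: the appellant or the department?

department

— Issue I —
At Stage I.1 the appellant must meet a heightened civil standard (weight exceeds 68): on (a) the weight is 78, > 68, so (a) meets the standard; on (b) the weight is 83 less the opposing 2 gives net 81, > 68, so (b) meets the standard.
  All elements met. The burden passes to the department.
At Stage I.2 the department must meet a heightened civil standard (weight exceeds 68): on (c) the weight is 78 less the opposing 24 gives net 54, which does not exceed 68, so (c) does not meet the standard.
  The department does not carry Stage I.2.
The analysis ends at Stage I.2; the appellant prevails on this issue.
— Issue II —
At Stage II.1 the appellant must meet the preponderance of the evidence (weight exceeds 55): on (d) the weight is 41, which does not exceed 55, so (d) does not meet the standard.
  Stage II.1 not carried; the appellant fails its burden.
The analysis ends at Stage II.1; the department prevails on this issue.
Per-issue: Issue I → appellant; Issue II → department. The appellant must prevail on every issue; overall, the department prevails.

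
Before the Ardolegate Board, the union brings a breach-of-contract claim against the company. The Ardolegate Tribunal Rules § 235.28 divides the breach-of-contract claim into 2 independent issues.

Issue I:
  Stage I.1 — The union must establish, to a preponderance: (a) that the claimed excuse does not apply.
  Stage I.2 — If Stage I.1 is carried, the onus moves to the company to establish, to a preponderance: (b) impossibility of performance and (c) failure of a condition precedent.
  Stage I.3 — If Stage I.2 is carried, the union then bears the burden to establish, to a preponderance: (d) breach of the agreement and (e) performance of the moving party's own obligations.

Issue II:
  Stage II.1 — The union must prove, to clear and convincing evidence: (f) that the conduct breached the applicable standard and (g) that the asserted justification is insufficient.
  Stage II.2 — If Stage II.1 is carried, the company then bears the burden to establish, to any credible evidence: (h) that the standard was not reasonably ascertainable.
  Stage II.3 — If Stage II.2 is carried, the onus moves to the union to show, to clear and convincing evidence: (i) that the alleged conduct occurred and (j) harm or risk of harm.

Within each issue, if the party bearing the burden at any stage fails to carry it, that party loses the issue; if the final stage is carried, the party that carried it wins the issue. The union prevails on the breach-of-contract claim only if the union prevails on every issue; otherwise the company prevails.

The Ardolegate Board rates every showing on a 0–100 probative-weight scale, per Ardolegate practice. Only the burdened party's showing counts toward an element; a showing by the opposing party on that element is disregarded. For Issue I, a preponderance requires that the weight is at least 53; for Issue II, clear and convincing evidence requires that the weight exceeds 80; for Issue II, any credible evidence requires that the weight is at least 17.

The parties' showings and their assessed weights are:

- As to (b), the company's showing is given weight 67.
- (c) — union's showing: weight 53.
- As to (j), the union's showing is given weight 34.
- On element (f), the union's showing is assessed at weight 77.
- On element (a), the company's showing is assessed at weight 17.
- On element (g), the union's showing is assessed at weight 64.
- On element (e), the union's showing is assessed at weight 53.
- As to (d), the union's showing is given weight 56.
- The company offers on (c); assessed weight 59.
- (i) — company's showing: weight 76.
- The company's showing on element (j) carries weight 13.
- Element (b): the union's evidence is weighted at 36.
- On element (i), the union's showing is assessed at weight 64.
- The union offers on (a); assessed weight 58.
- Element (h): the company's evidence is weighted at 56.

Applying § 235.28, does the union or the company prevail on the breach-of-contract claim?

— Issue I —
Stage I.1 — burden on union; standard: a preponderance (weight is at least 53).
    (a): 58 (company's 17 disregarded) ≥ 53 [met]
  The union carries Stage I.1; the company now bears the burden.
Stage I.2 — burden on company; standard: a preponderance (weight is at least 53).
    (b): 67 (union's 36 disregarded) ≥ 53 [met]
    (c): 59 (union's 53 disregarded) ≥ 53 [met]
  Stage I.2 carried; the burden shifts to the union.
Stage I.3 — burden on union; standard: a preponderance (weight is at least 53).
    (d): 56 ≥ 53 [met]
    (e): 53 ≥ 53 [met]
  All elements met at the final stage.
Every stage carried; the union prevails on this issue.
— Issue II —
Stage II.1 (union, clear and convincing evidence, weight exceeds 80): (f) 77 ≤ 80 — fails; (g) 64 ≤ 80 — fails.
  Stage II.1 not carried; the union fails its burden.
The analysis ends at Stage II.1; the company prevails on this issue.
Per-issue: Issue I → union; Issue II → company. The union must prevail on every issue; overall, the company prevails.

company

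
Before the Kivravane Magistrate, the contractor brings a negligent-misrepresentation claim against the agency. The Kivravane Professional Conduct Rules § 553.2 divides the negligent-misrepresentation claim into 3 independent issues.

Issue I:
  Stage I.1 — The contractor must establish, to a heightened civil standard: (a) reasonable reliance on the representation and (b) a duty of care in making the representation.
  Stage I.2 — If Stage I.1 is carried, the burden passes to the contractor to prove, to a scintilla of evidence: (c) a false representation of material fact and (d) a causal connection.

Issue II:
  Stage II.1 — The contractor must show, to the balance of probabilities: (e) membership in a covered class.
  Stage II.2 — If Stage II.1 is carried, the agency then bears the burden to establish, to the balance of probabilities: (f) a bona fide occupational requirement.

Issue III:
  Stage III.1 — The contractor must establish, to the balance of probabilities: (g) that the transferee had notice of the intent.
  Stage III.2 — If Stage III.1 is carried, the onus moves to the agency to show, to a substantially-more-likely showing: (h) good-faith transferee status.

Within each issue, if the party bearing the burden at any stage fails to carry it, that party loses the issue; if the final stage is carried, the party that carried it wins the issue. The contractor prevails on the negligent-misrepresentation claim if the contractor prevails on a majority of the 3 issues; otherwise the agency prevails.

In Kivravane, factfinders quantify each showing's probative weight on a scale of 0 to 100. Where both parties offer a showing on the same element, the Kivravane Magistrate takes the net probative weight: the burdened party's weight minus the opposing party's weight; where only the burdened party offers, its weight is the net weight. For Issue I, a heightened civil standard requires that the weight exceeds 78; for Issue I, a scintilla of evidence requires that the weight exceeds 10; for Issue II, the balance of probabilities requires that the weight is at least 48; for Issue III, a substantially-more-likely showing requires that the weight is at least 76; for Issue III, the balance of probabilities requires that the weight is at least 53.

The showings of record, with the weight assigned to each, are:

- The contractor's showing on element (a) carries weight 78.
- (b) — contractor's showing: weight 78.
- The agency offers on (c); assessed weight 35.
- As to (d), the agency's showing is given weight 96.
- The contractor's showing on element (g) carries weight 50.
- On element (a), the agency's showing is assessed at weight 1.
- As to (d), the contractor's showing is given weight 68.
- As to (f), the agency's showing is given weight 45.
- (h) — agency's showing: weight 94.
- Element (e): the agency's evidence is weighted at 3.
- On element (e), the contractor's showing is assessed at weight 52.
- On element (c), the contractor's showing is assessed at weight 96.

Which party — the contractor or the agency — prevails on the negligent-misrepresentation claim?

— Issue I —
Stage I.1 — burden on contractor; standard: a heightened civil standard (weight exceeds 78).
    (a): 78 − 1 = 77 ≤ 78 [not met]
    (b): 78 ≤ 78 [not met]
  Not every element is met, so the contractor fails to carry Stage I.1.
The analysis ends at Stage I.1; the agency prevails on this issue.
— Issue II —
At Stage II.1 the contractor must meet the balance of probabilities (weight is at least 48): on (e) the weight is 52 less the opposing 3 gives net 49, ≥ 48, so (e) meets the standard.
  All elements met. The burden passes to the agency.
At Stage II.2 the agency must meet the balance of probabilities (weight is at least 48): on (f) the weight is 45, which does not reach 48, so (f) does not meet the standard.
  Stage II.2 not carried; the agency fails its burden.
The analysis ends at Stage II.2; the contractor prevails on this issue.
— Issue III —
At Stage III.1 the contractor must meet the balance of probabilities (weight is at least 53): on (g) the weight is 50, < 53, so (g) does not meet the standard.
  The contractor does not carry Stage III.1.
The agency prevails on this issue.
Per-issue: Issue I → agency; Issue II → contractor; Issue III → agency. The contractor must prevail on a majority of issues; overall, the agency prevails.

agency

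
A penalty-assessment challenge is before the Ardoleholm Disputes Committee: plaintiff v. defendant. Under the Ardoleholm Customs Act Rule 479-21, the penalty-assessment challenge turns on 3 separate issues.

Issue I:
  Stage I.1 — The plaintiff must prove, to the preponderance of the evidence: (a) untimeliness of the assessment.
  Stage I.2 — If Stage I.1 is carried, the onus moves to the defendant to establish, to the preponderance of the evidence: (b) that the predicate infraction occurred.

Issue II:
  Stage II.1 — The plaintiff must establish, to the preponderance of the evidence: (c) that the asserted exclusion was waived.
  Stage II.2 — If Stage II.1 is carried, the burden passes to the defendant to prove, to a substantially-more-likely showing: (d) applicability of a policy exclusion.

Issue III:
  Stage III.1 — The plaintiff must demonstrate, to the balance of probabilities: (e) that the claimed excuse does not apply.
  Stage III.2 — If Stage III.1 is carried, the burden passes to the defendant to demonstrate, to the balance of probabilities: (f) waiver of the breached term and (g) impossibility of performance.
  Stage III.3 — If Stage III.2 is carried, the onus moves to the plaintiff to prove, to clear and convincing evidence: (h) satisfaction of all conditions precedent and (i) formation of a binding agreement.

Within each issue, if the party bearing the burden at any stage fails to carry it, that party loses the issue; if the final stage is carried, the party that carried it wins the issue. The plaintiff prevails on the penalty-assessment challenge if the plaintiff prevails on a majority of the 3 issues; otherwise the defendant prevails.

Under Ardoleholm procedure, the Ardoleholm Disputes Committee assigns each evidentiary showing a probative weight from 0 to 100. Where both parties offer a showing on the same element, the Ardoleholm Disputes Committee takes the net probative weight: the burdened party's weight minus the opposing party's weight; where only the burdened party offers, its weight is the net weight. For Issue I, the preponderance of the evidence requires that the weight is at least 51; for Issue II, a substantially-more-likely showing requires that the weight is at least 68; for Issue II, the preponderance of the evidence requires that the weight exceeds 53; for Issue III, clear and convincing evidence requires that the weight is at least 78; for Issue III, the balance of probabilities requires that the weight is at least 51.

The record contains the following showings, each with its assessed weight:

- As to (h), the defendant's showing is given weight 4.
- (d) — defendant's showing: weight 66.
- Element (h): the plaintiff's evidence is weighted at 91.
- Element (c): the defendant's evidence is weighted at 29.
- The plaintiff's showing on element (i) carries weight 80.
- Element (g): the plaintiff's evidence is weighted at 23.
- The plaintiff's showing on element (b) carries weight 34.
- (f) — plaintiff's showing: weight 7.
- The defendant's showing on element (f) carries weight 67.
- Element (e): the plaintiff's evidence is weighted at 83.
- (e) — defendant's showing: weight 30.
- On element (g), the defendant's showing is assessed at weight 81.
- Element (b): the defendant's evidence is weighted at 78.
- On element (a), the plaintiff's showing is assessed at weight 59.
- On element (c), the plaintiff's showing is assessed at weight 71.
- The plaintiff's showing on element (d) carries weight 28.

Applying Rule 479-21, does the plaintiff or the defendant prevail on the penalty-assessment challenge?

plaintiff

— Issue I —
At Stage I.1 the plaintiff must meet the preponderance of the evidence (weight is at least 51): on (a) the weight is 59, ≥ 51, so (a) meets the standard.
  The plaintiff carries Stage I.1; the defendant now bears the burden.
At Stage I.2 the defendant must meet the preponderance of the evidence (weight is at least 51): on (b) the weight is 78 less the opposing 34 gives net 44, which does not reach 51, so (b) does not meet the standard.
  The defendant does not carry Stage I.2.
The plaintiff prevails on this issue.
— Issue II —
Stage II.1 (plaintiff, the preponderance of the evidence, weight exceeds 53): (c) net 71−29=42 ≤ 53 — fails.
  Stage II.1 not carried; the plaintiff fails its burden.
The analysis ends at Stage II.1; the defendant prevails on this issue.
— Issue III —
Stage III.1 (plaintiff, the balance of probabilities, weight is at least 51): (e) net 83−30=53 ≥ 51 — meets.
  Stage III.1 carried; the burden shifts to the defendant.
Stage III.2 (defendant, the balance of probabilities, weight is at least 51): (f) net 67−7=60 ≥ 51 — meets; (g) net 81−23=58 ≥ 51 — meets.
  All elements met. The burden passes to the plaintiff.
Stage III.3 (plaintiff, clear and convincing evidence, weight is at least 78): (h) net 91−4=87 ≥ 78 — meets; (i) 80 ≥ 78 — meets.
  Stage III.3 carried; the final stage is satisfied.
Every stage carried; the plaintiff prevails on this issue.
Per-issue: Issue I → plaintiff; Issue II → defendant; Issue III → plaintiff. The plaintiff must prevail on a majority of issues; overall, the plaintiff prevails.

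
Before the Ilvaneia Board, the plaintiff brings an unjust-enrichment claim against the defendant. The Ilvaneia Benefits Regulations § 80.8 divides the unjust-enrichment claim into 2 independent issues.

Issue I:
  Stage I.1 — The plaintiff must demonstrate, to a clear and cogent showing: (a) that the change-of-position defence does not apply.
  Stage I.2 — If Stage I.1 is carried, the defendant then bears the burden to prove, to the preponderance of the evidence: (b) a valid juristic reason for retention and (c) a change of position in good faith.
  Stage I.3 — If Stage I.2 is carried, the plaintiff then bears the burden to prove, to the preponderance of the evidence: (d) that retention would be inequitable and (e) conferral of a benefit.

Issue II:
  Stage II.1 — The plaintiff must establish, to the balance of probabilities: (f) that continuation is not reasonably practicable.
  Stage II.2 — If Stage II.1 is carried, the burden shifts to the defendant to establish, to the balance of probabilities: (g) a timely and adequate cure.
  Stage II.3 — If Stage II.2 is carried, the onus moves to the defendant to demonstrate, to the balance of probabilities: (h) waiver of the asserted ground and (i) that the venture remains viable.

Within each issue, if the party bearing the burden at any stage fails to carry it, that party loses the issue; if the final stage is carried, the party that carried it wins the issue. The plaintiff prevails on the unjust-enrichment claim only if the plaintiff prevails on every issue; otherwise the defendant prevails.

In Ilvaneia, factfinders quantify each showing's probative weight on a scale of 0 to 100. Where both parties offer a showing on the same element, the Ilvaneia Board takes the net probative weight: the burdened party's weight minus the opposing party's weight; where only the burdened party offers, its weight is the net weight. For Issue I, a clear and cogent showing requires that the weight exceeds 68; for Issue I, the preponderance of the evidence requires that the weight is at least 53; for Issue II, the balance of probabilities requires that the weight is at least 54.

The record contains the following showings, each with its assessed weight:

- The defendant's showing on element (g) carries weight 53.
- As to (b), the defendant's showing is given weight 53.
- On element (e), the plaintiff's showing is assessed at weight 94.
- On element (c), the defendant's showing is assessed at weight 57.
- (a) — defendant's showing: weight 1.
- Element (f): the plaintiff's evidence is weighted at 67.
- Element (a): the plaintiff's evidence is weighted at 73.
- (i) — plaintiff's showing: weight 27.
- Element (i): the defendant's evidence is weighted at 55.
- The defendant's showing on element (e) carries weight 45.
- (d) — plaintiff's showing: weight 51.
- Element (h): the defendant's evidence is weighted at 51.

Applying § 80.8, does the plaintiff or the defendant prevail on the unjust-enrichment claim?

— Issue I —
Stage I.1 (plaintiff, a clear and cogent showing, weight exceeds 68): (a) net 73−1=72 > 68 — meets.
  Stage I.1 is satisfied; the onus moves to the defendant.
Stage I.2 (defendant, the preponderance of the evidence, weight is at least 53): (b) 53 ≥ 53 — meets; (c) 57 ≥ 53 — meets.
  All elements met. The burden passes to the plaintiff.
Stage I.3 (plaintiff, the preponderance of the evidence, weight is at least 53): (d) 51 < 53 — fails; (e) net 94−45=49 < 53 — fails.
  Not every element is met, so the plaintiff fails to carry Stage I.3.
The analysis ends at Stage I.3; the defendant prevails on this issue.
— Issue II —
Stage II.1 (plaintiff, the balance of probabilities, weight is at least 54): (f) 67 ≥ 54 — meets.
  All elements met. The burden passes to the defendant.
Stage II.2 (defendant, the balance of probabilities, weight is at least 54): (g) 53 < 54 — fails.
  The defendant does not carry Stage II.2.
The plaintiff prevails on this issue.
Per-issue: Issue I → defendant; Issue II → plaintiff. The plaintiff must prevail on every issue; overall, the defendant prevails.

defendant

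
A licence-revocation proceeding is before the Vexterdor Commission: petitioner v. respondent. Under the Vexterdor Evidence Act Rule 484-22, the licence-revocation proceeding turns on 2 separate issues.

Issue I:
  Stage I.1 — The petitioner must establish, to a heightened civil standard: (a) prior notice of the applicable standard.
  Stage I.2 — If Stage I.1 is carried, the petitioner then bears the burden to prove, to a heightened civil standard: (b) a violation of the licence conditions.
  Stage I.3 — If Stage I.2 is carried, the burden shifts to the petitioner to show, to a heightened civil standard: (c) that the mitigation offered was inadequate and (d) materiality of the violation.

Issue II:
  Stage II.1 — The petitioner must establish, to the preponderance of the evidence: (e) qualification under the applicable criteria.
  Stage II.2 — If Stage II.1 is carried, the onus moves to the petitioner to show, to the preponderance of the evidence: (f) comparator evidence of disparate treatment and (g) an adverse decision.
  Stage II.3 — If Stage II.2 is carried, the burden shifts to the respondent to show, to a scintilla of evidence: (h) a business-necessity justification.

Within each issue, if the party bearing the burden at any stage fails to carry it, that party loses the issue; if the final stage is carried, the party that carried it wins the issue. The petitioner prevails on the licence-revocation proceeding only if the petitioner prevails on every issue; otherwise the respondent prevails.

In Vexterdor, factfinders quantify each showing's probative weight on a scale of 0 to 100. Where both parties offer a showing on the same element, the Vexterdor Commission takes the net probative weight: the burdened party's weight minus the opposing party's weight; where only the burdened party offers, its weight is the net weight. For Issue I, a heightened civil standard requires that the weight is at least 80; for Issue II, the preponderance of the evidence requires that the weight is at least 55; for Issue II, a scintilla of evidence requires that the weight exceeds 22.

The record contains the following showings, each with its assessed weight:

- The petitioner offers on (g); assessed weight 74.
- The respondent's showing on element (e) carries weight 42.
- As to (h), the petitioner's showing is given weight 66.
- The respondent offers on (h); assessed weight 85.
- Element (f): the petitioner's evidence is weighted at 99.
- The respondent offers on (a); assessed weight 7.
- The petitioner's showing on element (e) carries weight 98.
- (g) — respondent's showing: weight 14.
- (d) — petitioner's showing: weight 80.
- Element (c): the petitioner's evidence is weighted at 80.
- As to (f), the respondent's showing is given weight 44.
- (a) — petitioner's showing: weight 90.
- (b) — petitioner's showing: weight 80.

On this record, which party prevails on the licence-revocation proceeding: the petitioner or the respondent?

— Issue I —
At Stage I.1 the petitioner must meet a heightened civil standard (weight is at least 80): on (a) the weight is 90 less the opposing 7 gives net 83, which does reach 80, so (a) meets the standard.
  All elements met. The petitioner retains the burden for Stage I.2.
At Stage I.2 the petitioner must meet a heightened civil standard (weight is at least 80): on (b) the weight is 80, which does reach 80, so (b) meets the standard.
  Stage I.2 is satisfied; the petitioner continues to bear the burden.
At Stage I.3 the petitioner must meet a heightened civil standard (weight is at least 80): on (c) the weight is 80, which does reach 80, so (c) meets the standard; on (d) the weight is 80, ≥ 80, so (d) meets the standard.
  Stage I.3 carried; the final stage is satisfied.
Every stage carried; the petitioner prevails on this issue.
— Issue II —
Stage II.1 — burden on petitioner; standard: the preponderance of the evidence (weight is at least 55).
    (e): 98 − 42 = 56 ≥ 55 [met]
  Stage II.1 is satisfied; the petitioner continues to bear the burden.
Stage II.2 — burden on petitioner; standard: the preponderance of the evidence (weight is at least 55).
    (f): 99 − 44 = 55 ≥ 55 [met]
    (g): 74 − 14 = 60 ≥ 55 [met]
  Stage II.2 is satisfied; the onus moves to the respondent.
Stage II.3 — burden on respondent; standard: a scintilla of evidence (weight exceeds 22).
    (h): 85 − 66 = 19 ≤ 22 [not met]
  The respondent does not carry Stage II.3.
The analysis ends at Stage II.3; the petitioner prevails on this issue.
Per-issue: Issue I → petitioner; Issue II → petitioner. The petitioner must prevail on every issue; overall, the petitioner prevails.

petitioner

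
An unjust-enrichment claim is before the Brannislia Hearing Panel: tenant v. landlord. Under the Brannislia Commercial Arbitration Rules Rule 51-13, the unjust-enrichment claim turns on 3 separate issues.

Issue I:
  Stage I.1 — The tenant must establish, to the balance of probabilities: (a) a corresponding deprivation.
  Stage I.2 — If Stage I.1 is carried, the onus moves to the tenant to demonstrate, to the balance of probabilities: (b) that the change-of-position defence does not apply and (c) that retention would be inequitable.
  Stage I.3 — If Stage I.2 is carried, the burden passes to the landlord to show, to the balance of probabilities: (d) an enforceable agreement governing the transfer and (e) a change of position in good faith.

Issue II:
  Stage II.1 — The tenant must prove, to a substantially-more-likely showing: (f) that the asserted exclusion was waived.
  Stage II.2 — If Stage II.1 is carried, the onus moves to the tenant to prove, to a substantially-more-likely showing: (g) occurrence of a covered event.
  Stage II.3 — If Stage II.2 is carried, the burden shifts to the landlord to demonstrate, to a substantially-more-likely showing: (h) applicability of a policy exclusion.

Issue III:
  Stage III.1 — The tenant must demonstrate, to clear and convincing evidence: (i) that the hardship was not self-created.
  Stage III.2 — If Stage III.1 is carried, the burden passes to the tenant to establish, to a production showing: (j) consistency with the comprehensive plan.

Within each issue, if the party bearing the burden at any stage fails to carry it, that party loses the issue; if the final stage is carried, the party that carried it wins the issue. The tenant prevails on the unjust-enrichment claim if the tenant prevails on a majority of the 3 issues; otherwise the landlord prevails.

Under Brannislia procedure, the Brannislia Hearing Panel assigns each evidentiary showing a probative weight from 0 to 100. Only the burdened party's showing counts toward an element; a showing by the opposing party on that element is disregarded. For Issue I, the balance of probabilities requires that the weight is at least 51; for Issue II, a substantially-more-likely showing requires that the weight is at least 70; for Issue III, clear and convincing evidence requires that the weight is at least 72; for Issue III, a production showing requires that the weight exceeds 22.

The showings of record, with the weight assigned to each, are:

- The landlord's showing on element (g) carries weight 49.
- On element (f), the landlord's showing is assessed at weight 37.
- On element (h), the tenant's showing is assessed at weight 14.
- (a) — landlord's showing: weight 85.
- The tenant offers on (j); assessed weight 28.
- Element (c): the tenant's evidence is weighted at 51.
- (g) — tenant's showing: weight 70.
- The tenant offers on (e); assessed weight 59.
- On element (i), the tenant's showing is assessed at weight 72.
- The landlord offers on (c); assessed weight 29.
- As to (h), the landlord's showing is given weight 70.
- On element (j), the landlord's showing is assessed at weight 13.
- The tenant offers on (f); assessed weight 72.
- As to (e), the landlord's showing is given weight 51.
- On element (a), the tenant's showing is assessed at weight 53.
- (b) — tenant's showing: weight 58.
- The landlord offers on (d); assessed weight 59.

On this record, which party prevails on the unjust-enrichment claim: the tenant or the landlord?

— Issue I —
At Stage I.1 the tenant must meet the balance of probabilities (weight is at least 51): on (a) the weight is 53 (the landlord's 85 is given no effect), which does reach 51, so (a) meets the standard.
  Stage I.1 carried; the burden remains with the tenant.
At Stage I.2 the tenant must meet the balance of probabilities (weight is at least 51): on (b) the weight is 58, which does reach 51, so (b) meets the standard; on (c) the weight is 51 (the landlord's 29 is given no effect), which does reach 51, so (c) meets the standard.
  The tenant carries Stage I.2; the landlord now bears the burden.
At Stage I.3 the landlord must meet the balance of probabilities (weight is at least 51): on (d) the weight is 59, which does reach 51, so (d) meets the standard; on (e) the weight is 51 (the tenant's 59 is given no effect), ≥ 51, so (e) meets the standard.
  Stage I.3 carried; the final stage is satisfied.
All stages carried — the landlord prevails on this issue.
— Issue II —
Stage II.1 — burden on tenant; standard: a substantially-more-likely showing (weight is at least 70).
    (f): 72 (landlord's 37 disregarded) ≥ 70 [met]
  Stage II.1 is satisfied; the tenant continues to bear the burden.
Stage II.2 — burden on tenant; standard: a substantially-more-likely showing (weight is at least 70).
    (g): 70 (landlord's 49 disregarded) ≥ 70 [met]
  The tenant carries Stage II.2; the landlord now bears the burden.
Stage II.3 — burden on landlord; standard: a substantially-more-likely showing (weight is at least 70).
    (h): 70 (tenant's 14 disregarded) ≥ 70 [met]
  The landlord carries the last stage.
Every stage carried; the landlord prevails on this issue.
— Issue III —
At Stage III.1 the tenant must meet clear and convincing evidence (weight is at least 72): on (i) the weight is 72, ≥ 72, so (i) meets the standard.
  Stage III.1 carried; the burden remains with the tenant.
At Stage III.2 the tenant must meet a production showing (weight exceeds 22): on (j) the weight is 28 (the landlord's 13 is given no effect), which does exceed 22, so (j) meets the standard.
  The tenant carries the last stage.
All stages carried — the tenant prevails on this issue.
Per-issue: Issue I → landlord; Issue II → landlord; Issue III → tenant. The tenant must prevail on a majority of issues; overall, the landlord prevails.

landlord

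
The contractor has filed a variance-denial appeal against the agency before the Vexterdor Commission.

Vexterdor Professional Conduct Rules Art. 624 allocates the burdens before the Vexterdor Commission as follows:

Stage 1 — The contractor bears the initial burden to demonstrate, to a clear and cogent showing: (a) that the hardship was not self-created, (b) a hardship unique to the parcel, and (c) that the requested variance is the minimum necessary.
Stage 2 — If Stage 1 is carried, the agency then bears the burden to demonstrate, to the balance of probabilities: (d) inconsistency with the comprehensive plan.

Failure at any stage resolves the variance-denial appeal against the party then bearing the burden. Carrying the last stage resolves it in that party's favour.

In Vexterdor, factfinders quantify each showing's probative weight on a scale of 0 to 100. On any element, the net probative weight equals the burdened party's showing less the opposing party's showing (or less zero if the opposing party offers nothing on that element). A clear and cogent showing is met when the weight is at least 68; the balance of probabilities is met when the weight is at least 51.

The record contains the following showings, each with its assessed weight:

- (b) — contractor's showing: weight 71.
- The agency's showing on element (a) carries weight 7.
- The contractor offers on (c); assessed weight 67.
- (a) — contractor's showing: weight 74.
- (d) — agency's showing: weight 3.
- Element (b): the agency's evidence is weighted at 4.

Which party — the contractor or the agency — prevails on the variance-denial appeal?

agency

Stage 1 (contractor, a clear and cogent showing, weight is at least 68): (a) net 74−7=67 < 68 — fails; (b) net 71−4=67 < 68 — fails; (c) 67 < 68 — fails.
  The contractor does not carry Stage 1.
The agency prevails.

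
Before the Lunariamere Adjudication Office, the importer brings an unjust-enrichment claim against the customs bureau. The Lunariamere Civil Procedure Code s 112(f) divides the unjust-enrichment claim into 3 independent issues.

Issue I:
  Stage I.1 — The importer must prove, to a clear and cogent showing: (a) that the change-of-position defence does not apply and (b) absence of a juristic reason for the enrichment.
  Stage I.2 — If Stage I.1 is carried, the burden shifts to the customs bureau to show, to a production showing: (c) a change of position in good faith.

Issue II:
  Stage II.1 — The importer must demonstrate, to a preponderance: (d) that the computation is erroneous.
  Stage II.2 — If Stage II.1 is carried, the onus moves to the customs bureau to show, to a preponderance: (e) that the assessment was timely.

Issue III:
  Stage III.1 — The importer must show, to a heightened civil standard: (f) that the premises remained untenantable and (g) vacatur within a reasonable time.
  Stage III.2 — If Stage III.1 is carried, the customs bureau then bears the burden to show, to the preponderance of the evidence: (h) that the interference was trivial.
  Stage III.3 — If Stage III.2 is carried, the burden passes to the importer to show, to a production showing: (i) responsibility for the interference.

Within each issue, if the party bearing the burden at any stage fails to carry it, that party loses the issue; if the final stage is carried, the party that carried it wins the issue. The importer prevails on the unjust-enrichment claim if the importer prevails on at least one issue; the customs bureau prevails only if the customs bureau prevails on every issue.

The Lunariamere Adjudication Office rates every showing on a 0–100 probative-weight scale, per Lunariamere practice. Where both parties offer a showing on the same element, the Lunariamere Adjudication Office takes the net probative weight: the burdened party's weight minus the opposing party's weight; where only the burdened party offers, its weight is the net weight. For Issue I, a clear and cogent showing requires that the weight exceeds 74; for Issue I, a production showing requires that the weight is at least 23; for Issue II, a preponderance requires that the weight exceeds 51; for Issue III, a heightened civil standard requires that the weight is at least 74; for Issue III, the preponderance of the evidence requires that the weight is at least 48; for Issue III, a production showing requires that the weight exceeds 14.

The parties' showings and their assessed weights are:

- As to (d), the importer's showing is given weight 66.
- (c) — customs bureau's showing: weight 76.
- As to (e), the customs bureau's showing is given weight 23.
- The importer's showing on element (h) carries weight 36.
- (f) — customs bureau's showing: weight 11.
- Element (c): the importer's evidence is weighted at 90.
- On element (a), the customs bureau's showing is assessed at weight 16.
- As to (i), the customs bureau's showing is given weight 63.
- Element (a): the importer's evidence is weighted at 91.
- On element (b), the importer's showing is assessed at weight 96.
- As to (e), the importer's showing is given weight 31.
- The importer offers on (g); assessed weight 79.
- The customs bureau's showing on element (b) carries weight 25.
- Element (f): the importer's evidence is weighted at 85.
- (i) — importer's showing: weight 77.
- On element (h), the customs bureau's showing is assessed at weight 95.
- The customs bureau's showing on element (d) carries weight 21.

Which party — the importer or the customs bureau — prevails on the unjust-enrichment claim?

customs bureau

— Issue I —
Stage I.1 (importer, a clear and cogent showing, weight exceeds 74): (a) net 91−16=75 > 74 — meets; (b) net 96−25=71 ≤ 74 — fails.
  Stage I.1 not carried; the importer fails its burden.
So the customs bureau prevails on this issue.
— Issue II —
At Stage II.1 the importer must meet a preponderance (weight exceeds 51): on (d) the weight is 66 less the opposing 21 gives net 45, ≤ 51, so (d) does not meet the standard.
  Not every element is met, so the importer fails to carry Stage II.1.
The analysis ends at Stage II.1; the customs bureau prevails on this issue.
— Issue III —
Stage III.1 — burden on importer; standard: a heightened civil standard (weight is at least 74).
    (f): 85 − 11 = 74 ≥ 74 [met]
    (g): 79 ≥ 74 [met]
  The importer carries Stage III.1; the customs bureau now bears the burden.
Stage III.2 — burden on customs bureau; standard: the preponderance of the evidence (weight is at least 48).
    (h): 95 − 36 = 59 ≥ 48 [met]
  Stage III.2 is satisfied; the onus moves to the importer.
Stage III.3 — burden on importer; standard: a production showing (weight exceeds 14).
    (i): 77 − 63 = 14 ≤ 14 [not met]
  The importer does not carry Stage III.3.
The customs bureau prevails on this issue.
Per-issue: Issue I → customs bureau; Issue II → customs bureau; Issue III → customs bureau. The importer must prevail on at least one issue; overall, the customs bureau prevails.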